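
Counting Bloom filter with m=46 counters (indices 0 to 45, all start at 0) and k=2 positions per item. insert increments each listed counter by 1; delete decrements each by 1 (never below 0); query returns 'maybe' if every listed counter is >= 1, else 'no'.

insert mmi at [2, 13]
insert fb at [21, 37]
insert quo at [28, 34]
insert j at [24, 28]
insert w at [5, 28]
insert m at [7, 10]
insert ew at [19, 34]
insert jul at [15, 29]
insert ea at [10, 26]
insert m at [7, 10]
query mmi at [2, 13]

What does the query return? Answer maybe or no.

Answer: maybe

Derivation:
Step 1: insert mmi at [2, 13] -> counters=[0,0,1,0,0,0,0,0,0,0,0,0,0,1,0,0,0,0,0,0,0,0,0,0,0,0,0,0,0,0,0,0,0,0,0,0,0,0,0,0,0,0,0,0,0,0]
Step 2: insert fb at [21, 37] -> counters=[0,0,1,0,0,0,0,0,0,0,0,0,0,1,0,0,0,0,0,0,0,1,0,0,0,0,0,0,0,0,0,0,0,0,0,0,0,1,0,0,0,0,0,0,0,0]
Step 3: insert quo at [28, 34] -> counters=[0,0,1,0,0,0,0,0,0,0,0,0,0,1,0,0,0,0,0,0,0,1,0,0,0,0,0,0,1,0,0,0,0,0,1,0,0,1,0,0,0,0,0,0,0,0]
Step 4: insert j at [24, 28] -> counters=[0,0,1,0,0,0,0,0,0,0,0,0,0,1,0,0,0,0,0,0,0,1,0,0,1,0,0,0,2,0,0,0,0,0,1,0,0,1,0,0,0,0,0,0,0,0]
Step 5: insert w at [5, 28] -> counters=[0,0,1,0,0,1,0,0,0,0,0,0,0,1,0,0,0,0,0,0,0,1,0,0,1,0,0,0,3,0,0,0,0,0,1,0,0,1,0,0,0,0,0,0,0,0]
Step 6: insert m at [7, 10] -> counters=[0,0,1,0,0,1,0,1,0,0,1,0,0,1,0,0,0,0,0,0,0,1,0,0,1,0,0,0,3,0,0,0,0,0,1,0,0,1,0,0,0,0,0,0,0,0]
Step 7: insert ew at [19, 34] -> counters=[0,0,1,0,0,1,0,1,0,0,1,0,0,1,0,0,0,0,0,1,0,1,0,0,1,0,0,0,3,0,0,0,0,0,2,0,0,1,0,0,0,0,0,0,0,0]
Step 8: insert jul at [15, 29] -> counters=[0,0,1,0,0,1,0,1,0,0,1,0,0,1,0,1,0,0,0,1,0,1,0,0,1,0,0,0,3,1,0,0,0,0,2,0,0,1,0,0,0,0,0,0,0,0]
Step 9: insert ea at [10, 26] -> counters=[0,0,1,0,0,1,0,1,0,0,2,0,0,1,0,1,0,0,0,1,0,1,0,0,1,0,1,0,3,1,0,0,0,0,2,0,0,1,0,0,0,0,0,0,0,0]
Step 10: insert m at [7, 10] -> counters=[0,0,1,0,0,1,0,2,0,0,3,0,0,1,0,1,0,0,0,1,0,1,0,0,1,0,1,0,3,1,0,0,0,0,2,0,0,1,0,0,0,0,0,0,0,0]
Query mmi: check counters[2]=1 counters[13]=1 -> maybe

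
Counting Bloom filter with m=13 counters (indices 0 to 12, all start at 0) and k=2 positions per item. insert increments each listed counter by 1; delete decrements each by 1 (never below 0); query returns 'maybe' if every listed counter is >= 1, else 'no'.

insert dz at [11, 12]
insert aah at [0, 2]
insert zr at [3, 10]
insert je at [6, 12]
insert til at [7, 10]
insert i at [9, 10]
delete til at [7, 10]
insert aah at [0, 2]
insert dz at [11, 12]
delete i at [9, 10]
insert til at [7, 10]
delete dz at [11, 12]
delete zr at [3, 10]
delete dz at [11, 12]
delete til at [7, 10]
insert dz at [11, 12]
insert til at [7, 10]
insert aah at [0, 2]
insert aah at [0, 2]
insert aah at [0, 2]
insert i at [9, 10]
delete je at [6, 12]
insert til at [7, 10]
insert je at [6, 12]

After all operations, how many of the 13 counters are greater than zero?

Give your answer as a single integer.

Answer: 8

Derivation:
Step 1: insert dz at [11, 12] -> counters=[0,0,0,0,0,0,0,0,0,0,0,1,1]
Step 2: insert aah at [0, 2] -> counters=[1,0,1,0,0,0,0,0,0,0,0,1,1]
Step 3: insert zr at [3, 10] -> counters=[1,0,1,1,0,0,0,0,0,0,1,1,1]
Step 4: insert je at [6, 12] -> counters=[1,0,1,1,0,0,1,0,0,0,1,1,2]
Step 5: insert til at [7, 10] -> counters=[1,0,1,1,0,0,1,1,0,0,2,1,2]
Step 6: insert i at [9, 10] -> counters=[1,0,1,1,0,0,1,1,0,1,3,1,2]
Step 7: delete til at [7, 10] -> counters=[1,0,1,1,0,0,1,0,0,1,2,1,2]
Step 8: insert aah at [0, 2] -> counters=[2,0,2,1,0,0,1,0,0,1,2,1,2]
Step 9: insert dz at [11, 12] -> counters=[2,0,2,1,0,0,1,0,0,1,2,2,3]
Step 10: delete i at [9, 10] -> counters=[2,0,2,1,0,0,1,0,0,0,1,2,3]
Step 11: insert til at [7, 10] -> counters=[2,0,2,1,0,0,1,1,0,0,2,2,3]
Step 12: delete dz at [11, 12] -> counters=[2,0,2,1,0,0,1,1,0,0,2,1,2]
Step 13: delete zr at [3, 10] -> counters=[2,0,2,0,0,0,1,1,0,0,1,1,2]
Step 14: delete dz at [11, 12] -> counters=[2,0,2,0,0,0,1,1,0,0,1,0,1]
Step 15: delete til at [7, 10] -> counters=[2,0,2,0,0,0,1,0,0,0,0,0,1]
Step 16: insert dz at [11, 12] -> counters=[2,0,2,0,0,0,1,0,0,0,0,1,2]
Step 17: insert til at [7, 10] -> counters=[2,0,2,0,0,0,1,1,0,0,1,1,2]
Step 18: insert aah at [0, 2] -> counters=[3,0,3,0,0,0,1,1,0,0,1,1,2]
Step 19: insert aah at [0, 2] -> counters=[4,0,4,0,0,0,1,1,0,0,1,1,2]
Step 20: insert aah at [0, 2] -> counters=[5,0,5,0,0,0,1,1,0,0,1,1,2]
Step 21: insert i at [9, 10] -> counters=[5,0,5,0,0,0,1,1,0,1,2,1,2]
Step 22: delete je at [6, 12] -> counters=[5,0,5,0,0,0,0,1,0,1,2,1,1]
Step 23: insert til at [7, 10] -> counters=[5,0,5,0,0,0,0,2,0,1,3,1,1]
Step 24: insert je at [6, 12] -> counters=[5,0,5,0,0,0,1,2,0,1,3,1,2]
Final counters=[5,0,5,0,0,0,1,2,0,1,3,1,2] -> 8 nonzero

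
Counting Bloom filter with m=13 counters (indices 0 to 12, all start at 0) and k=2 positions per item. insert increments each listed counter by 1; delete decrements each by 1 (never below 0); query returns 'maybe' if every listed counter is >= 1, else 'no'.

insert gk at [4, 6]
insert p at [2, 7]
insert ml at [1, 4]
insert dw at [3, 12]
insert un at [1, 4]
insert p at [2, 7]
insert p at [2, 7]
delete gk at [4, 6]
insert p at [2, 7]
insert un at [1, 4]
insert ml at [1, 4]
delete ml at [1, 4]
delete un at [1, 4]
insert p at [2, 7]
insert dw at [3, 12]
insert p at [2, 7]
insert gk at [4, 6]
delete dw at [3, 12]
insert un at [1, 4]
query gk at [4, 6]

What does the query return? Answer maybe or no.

Step 1: insert gk at [4, 6] -> counters=[0,0,0,0,1,0,1,0,0,0,0,0,0]
Step 2: insert p at [2, 7] -> counters=[0,0,1,0,1,0,1,1,0,0,0,0,0]
Step 3: insert ml at [1, 4] -> counters=[0,1,1,0,2,0,1,1,0,0,0,0,0]
Step 4: insert dw at [3, 12] -> counters=[0,1,1,1,2,0,1,1,0,0,0,0,1]
Step 5: insert un at [1, 4] -> counters=[0,2,1,1,3,0,1,1,0,0,0,0,1]
Step 6: insert p at [2, 7] -> counters=[0,2,2,1,3,0,1,2,0,0,0,0,1]
Step 7: insert p at [2, 7] -> counters=[0,2,3,1,3,0,1,3,0,0,0,0,1]
Step 8: delete gk at [4, 6] -> counters=[0,2,3,1,2,0,0,3,0,0,0,0,1]
Step 9: insert p at [2, 7] -> counters=[0,2,4,1,2,0,0,4,0,0,0,0,1]
Step 10: insert un at [1, 4] -> counters=[0,3,4,1,3,0,0,4,0,0,0,0,1]
Step 11: insert ml at [1, 4] -> counters=[0,4,4,1,4,0,0,4,0,0,0,0,1]
Step 12: delete ml at [1, 4] -> counters=[0,3,4,1,3,0,0,4,0,0,0,0,1]
Step 13: delete un at [1, 4] -> counters=[0,2,4,1,2,0,0,4,0,0,0,0,1]
Step 14: insert p at [2, 7] -> counters=[0,2,5,1,2,0,0,5,0,0,0,0,1]
Step 15: insert dw at [3, 12] -> counters=[0,2,5,2,2,0,0,5,0,0,0,0,2]
Step 16: insert p at [2, 7] -> counters=[0,2,6,2,2,0,0,6,0,0,0,0,2]
Step 17: insert gk at [4, 6] -> counters=[0,2,6,2,3,0,1,6,0,0,0,0,2]
Step 18: delete dw at [3, 12] -> counters=[0,2,6,1,3,0,1,6,0,0,0,0,1]
Step 19: insert un at [1, 4] -> counters=[0,3,6,1,4,0,1,6,0,0,0,0,1]
Query gk: check counters[4]=4 counters[6]=1 -> maybe

Answer: maybe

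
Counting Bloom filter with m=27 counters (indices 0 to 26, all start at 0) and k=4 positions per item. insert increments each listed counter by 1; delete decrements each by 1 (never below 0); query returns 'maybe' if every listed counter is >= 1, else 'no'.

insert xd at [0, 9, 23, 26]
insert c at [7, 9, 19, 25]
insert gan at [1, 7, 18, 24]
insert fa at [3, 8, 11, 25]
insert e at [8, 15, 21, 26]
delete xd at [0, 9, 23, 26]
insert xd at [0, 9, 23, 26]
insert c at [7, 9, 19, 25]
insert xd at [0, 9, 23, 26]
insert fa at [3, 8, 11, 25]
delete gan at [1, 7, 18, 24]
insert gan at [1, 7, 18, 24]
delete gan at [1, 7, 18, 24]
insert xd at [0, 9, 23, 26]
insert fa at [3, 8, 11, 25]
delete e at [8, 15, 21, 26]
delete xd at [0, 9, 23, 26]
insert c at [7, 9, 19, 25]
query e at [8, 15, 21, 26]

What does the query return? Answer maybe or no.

Step 1: insert xd at [0, 9, 23, 26] -> counters=[1,0,0,0,0,0,0,0,0,1,0,0,0,0,0,0,0,0,0,0,0,0,0,1,0,0,1]
Step 2: insert c at [7, 9, 19, 25] -> counters=[1,0,0,0,0,0,0,1,0,2,0,0,0,0,0,0,0,0,0,1,0,0,0,1,0,1,1]
Step 3: insert gan at [1, 7, 18, 24] -> counters=[1,1,0,0,0,0,0,2,0,2,0,0,0,0,0,0,0,0,1,1,0,0,0,1,1,1,1]
Step 4: insert fa at [3, 8, 11, 25] -> counters=[1,1,0,1,0,0,0,2,1,2,0,1,0,0,0,0,0,0,1,1,0,0,0,1,1,2,1]
Step 5: insert e at [8, 15, 21, 26] -> counters=[1,1,0,1,0,0,0,2,2,2,0,1,0,0,0,1,0,0,1,1,0,1,0,1,1,2,2]
Step 6: delete xd at [0, 9, 23, 26] -> counters=[0,1,0,1,0,0,0,2,2,1,0,1,0,0,0,1,0,0,1,1,0,1,0,0,1,2,1]
Step 7: insert xd at [0, 9, 23, 26] -> counters=[1,1,0,1,0,0,0,2,2,2,0,1,0,0,0,1,0,0,1,1,0,1,0,1,1,2,2]
Step 8: insert c at [7, 9, 19, 25] -> counters=[1,1,0,1,0,0,0,3,2,3,0,1,0,0,0,1,0,0,1,2,0,1,0,1,1,3,2]
Step 9: insert xd at [0, 9, 23, 26] -> counters=[2,1,0,1,0,0,0,3,2,4,0,1,0,0,0,1,0,0,1,2,0,1,0,2,1,3,3]
Step 10: insert fa at [3, 8, 11, 25] -> counters=[2,1,0,2,0,0,0,3,3,4,0,2,0,0,0,1,0,0,1,2,0,1,0,2,1,4,3]
Step 11: delete gan at [1, 7, 18, 24] -> counters=[2,0,0,2,0,0,0,2,3,4,0,2,0,0,0,1,0,0,0,2,0,1,0,2,0,4,3]
Step 12: insert gan at [1, 7, 18, 24] -> counters=[2,1,0,2,0,0,0,3,3,4,0,2,0,0,0,1,0,0,1,2,0,1,0,2,1,4,3]
Step 13: delete gan at [1, 7, 18, 24] -> counters=[2,0,0,2,0,0,0,2,3,4,0,2,0,0,0,1,0,0,0,2,0,1,0,2,0,4,3]
Step 14: insert xd at [0, 9, 23, 26] -> counters=[3,0,0,2,0,0,0,2,3,5,0,2,0,0,0,1,0,0,0,2,0,1,0,3,0,4,4]
Step 15: insert fa at [3, 8, 11, 25] -> counters=[3,0,0,3,0,0,0,2,4,5,0,3,0,0,0,1,0,0,0,2,0,1,0,3,0,5,4]
Step 16: delete e at [8, 15, 21, 26] -> counters=[3,0,0,3,0,0,0,2,3,5,0,3,0,0,0,0,0,0,0,2,0,0,0,3,0,5,3]
Step 17: delete xd at [0, 9, 23, 26] -> counters=[2,0,0,3,0,0,0,2,3,4,0,3,0,0,0,0,0,0,0,2,0,0,0,2,0,5,2]
Step 18: insert c at [7, 9, 19, 25] -> counters=[2,0,0,3,0,0,0,3,3,5,0,3,0,0,0,0,0,0,0,3,0,0,0,2,0,6,2]
Query e: check counters[8]=3 counters[15]=0 counters[21]=0 counters[26]=2 -> no

Answer: no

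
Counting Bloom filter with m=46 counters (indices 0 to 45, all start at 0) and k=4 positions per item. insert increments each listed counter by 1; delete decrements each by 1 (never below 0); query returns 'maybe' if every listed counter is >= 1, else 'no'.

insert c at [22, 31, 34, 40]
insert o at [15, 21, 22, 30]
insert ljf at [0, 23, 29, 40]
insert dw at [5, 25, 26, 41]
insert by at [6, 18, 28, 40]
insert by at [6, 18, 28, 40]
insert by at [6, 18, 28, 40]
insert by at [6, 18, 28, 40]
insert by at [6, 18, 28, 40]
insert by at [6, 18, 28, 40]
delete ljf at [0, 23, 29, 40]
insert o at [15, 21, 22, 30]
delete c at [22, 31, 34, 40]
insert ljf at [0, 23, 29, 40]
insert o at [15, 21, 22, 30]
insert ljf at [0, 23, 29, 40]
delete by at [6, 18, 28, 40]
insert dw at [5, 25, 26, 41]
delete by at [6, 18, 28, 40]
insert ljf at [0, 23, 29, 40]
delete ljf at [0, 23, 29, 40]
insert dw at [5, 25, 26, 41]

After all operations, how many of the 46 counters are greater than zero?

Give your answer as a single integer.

Step 1: insert c at [22, 31, 34, 40] -> counters=[0,0,0,0,0,0,0,0,0,0,0,0,0,0,0,0,0,0,0,0,0,0,1,0,0,0,0,0,0,0,0,1,0,0,1,0,0,0,0,0,1,0,0,0,0,0]
Step 2: insert o at [15, 21, 22, 30] -> counters=[0,0,0,0,0,0,0,0,0,0,0,0,0,0,0,1,0,0,0,0,0,1,2,0,0,0,0,0,0,0,1,1,0,0,1,0,0,0,0,0,1,0,0,0,0,0]
Step 3: insert ljf at [0, 23, 29, 40] -> counters=[1,0,0,0,0,0,0,0,0,0,0,0,0,0,0,1,0,0,0,0,0,1,2,1,0,0,0,0,0,1,1,1,0,0,1,0,0,0,0,0,2,0,0,0,0,0]
Step 4: insert dw at [5, 25, 26, 41] -> counters=[1,0,0,0,0,1,0,0,0,0,0,0,0,0,0,1,0,0,0,0,0,1,2,1,0,1,1,0,0,1,1,1,0,0,1,0,0,0,0,0,2,1,0,0,0,0]
Step 5: insert by at [6, 18, 28, 40] -> counters=[1,0,0,0,0,1,1,0,0,0,0,0,0,0,0,1,0,0,1,0,0,1,2,1,0,1,1,0,1,1,1,1,0,0,1,0,0,0,0,0,3,1,0,0,0,0]
Step 6: insert by at [6, 18, 28, 40] -> counters=[1,0,0,0,0,1,2,0,0,0,0,0,0,0,0,1,0,0,2,0,0,1,2,1,0,1,1,0,2,1,1,1,0,0,1,0,0,0,0,0,4,1,0,0,0,0]
Step 7: insert by at [6, 18, 28, 40] -> counters=[1,0,0,0,0,1,3,0,0,0,0,0,0,0,0,1,0,0,3,0,0,1,2,1,0,1,1,0,3,1,1,1,0,0,1,0,0,0,0,0,5,1,0,0,0,0]
Step 8: insert by at [6, 18, 28, 40] -> counters=[1,0,0,0,0,1,4,0,0,0,0,0,0,0,0,1,0,0,4,0,0,1,2,1,0,1,1,0,4,1,1,1,0,0,1,0,0,0,0,0,6,1,0,0,0,0]
Step 9: insert by at [6, 18, 28, 40] -> counters=[1,0,0,0,0,1,5,0,0,0,0,0,0,0,0,1,0,0,5,0,0,1,2,1,0,1,1,0,5,1,1,1,0,0,1,0,0,0,0,0,7,1,0,0,0,0]
Step 10: insert by at [6, 18, 28, 40] -> counters=[1,0,0,0,0,1,6,0,0,0,0,0,0,0,0,1,0,0,6,0,0,1,2,1,0,1,1,0,6,1,1,1,0,0,1,0,0,0,0,0,8,1,0,0,0,0]
Step 11: delete ljf at [0, 23, 29, 40] -> counters=[0,0,0,0,0,1,6,0,0,0,0,0,0,0,0,1,0,0,6,0,0,1,2,0,0,1,1,0,6,0,1,1,0,0,1,0,0,0,0,0,7,1,0,0,0,0]
Step 12: insert o at [15, 21, 22, 30] -> counters=[0,0,0,0,0,1,6,0,0,0,0,0,0,0,0,2,0,0,6,0,0,2,3,0,0,1,1,0,6,0,2,1,0,0,1,0,0,0,0,0,7,1,0,0,0,0]
Step 13: delete c at [22, 31, 34, 40] -> counters=[0,0,0,0,0,1,6,0,0,0,0,0,0,0,0,2,0,0,6,0,0,2,2,0,0,1,1,0,6,0,2,0,0,0,0,0,0,0,0,0,6,1,0,0,0,0]
Step 14: insert ljf at [0, 23, 29, 40] -> counters=[1,0,0,0,0,1,6,0,0,0,0,0,0,0,0,2,0,0,6,0,0,2,2,1,0,1,1,0,6,1,2,0,0,0,0,0,0,0,0,0,7,1,0,0,0,0]
Step 15: insert o at [15, 21, 22, 30] -> counters=[1,0,0,0,0,1,6,0,0,0,0,0,0,0,0,3,0,0,6,0,0,3,3,1,0,1,1,0,6,1,3,0,0,0,0,0,0,0,0,0,7,1,0,0,0,0]
Step 16: insert ljf at [0, 23, 29, 40] -> counters=[2,0,0,0,0,1,6,0,0,0,0,0,0,0,0,3,0,0,6,0,0,3,3,2,0,1,1,0,6,2,3,0,0,0,0,0,0,0,0,0,8,1,0,0,0,0]
Step 17: delete by at [6, 18, 28, 40] -> counters=[2,0,0,0,0,1,5,0,0,0,0,0,0,0,0,3,0,0,5,0,0,3,3,2,0,1,1,0,5,2,3,0,0,0,0,0,0,0,0,0,7,1,0,0,0,0]
Step 18: insert dw at [5, 25, 26, 41] -> counters=[2,0,0,0,0,2,5,0,0,0,0,0,0,0,0,3,0,0,5,0,0,3,3,2,0,2,2,0,5,2,3,0,0,0,0,0,0,0,0,0,7,2,0,0,0,0]
Step 19: delete by at [6, 18, 28, 40] -> counters=[2,0,0,0,0,2,4,0,0,0,0,0,0,0,0,3,0,0,4,0,0,3,3,2,0,2,2,0,4,2,3,0,0,0,0,0,0,0,0,0,6,2,0,0,0,0]
Step 20: insert ljf at [0, 23, 29, 40] -> counters=[3,0,0,0,0,2,4,0,0,0,0,0,0,0,0,3,0,0,4,0,0,3,3,3,0,2,2,0,4,3,3,0,0,0,0,0,0,0,0,0,7,2,0,0,0,0]
Step 21: delete ljf at [0, 23, 29, 40] -> counters=[2,0,0,0,0,2,4,0,0,0,0,0,0,0,0,3,0,0,4,0,0,3,3,2,0,2,2,0,4,2,3,0,0,0,0,0,0,0,0,0,6,2,0,0,0,0]
Step 22: insert dw at [5, 25, 26, 41] -> counters=[2,0,0,0,0,3,4,0,0,0,0,0,0,0,0,3,0,0,4,0,0,3,3,2,0,3,3,0,4,2,3,0,0,0,0,0,0,0,0,0,6,3,0,0,0,0]
Final counters=[2,0,0,0,0,3,4,0,0,0,0,0,0,0,0,3,0,0,4,0,0,3,3,2,0,3,3,0,4,2,3,0,0,0,0,0,0,0,0,0,6,3,0,0,0,0] -> 15 nonzero

Answer: 15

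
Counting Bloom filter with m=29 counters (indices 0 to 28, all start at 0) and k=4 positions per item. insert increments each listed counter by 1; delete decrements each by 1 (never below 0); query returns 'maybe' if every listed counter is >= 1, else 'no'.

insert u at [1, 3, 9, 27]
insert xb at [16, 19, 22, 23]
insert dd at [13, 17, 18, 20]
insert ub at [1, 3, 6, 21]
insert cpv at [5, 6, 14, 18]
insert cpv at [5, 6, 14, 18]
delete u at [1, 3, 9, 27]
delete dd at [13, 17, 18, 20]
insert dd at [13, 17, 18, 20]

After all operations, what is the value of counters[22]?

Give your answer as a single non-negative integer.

Answer: 1

Derivation:
Step 1: insert u at [1, 3, 9, 27] -> counters=[0,1,0,1,0,0,0,0,0,1,0,0,0,0,0,0,0,0,0,0,0,0,0,0,0,0,0,1,0]
Step 2: insert xb at [16, 19, 22, 23] -> counters=[0,1,0,1,0,0,0,0,0,1,0,0,0,0,0,0,1,0,0,1,0,0,1,1,0,0,0,1,0]
Step 3: insert dd at [13, 17, 18, 20] -> counters=[0,1,0,1,0,0,0,0,0,1,0,0,0,1,0,0,1,1,1,1,1,0,1,1,0,0,0,1,0]
Step 4: insert ub at [1, 3, 6, 21] -> counters=[0,2,0,2,0,0,1,0,0,1,0,0,0,1,0,0,1,1,1,1,1,1,1,1,0,0,0,1,0]
Step 5: insert cpv at [5, 6, 14, 18] -> counters=[0,2,0,2,0,1,2,0,0,1,0,0,0,1,1,0,1,1,2,1,1,1,1,1,0,0,0,1,0]
Step 6: insert cpv at [5, 6, 14, 18] -> counters=[0,2,0,2,0,2,3,0,0,1,0,0,0,1,2,0,1,1,3,1,1,1,1,1,0,0,0,1,0]
Step 7: delete u at [1, 3, 9, 27] -> counters=[0,1,0,1,0,2,3,0,0,0,0,0,0,1,2,0,1,1,3,1,1,1,1,1,0,0,0,0,0]
Step 8: delete dd at [13, 17, 18, 20] -> counters=[0,1,0,1,0,2,3,0,0,0,0,0,0,0,2,0,1,0,2,1,0,1,1,1,0,0,0,0,0]
Step 9: insert dd at [13, 17, 18, 20] -> counters=[0,1,0,1,0,2,3,0,0,0,0,0,0,1,2,0,1,1,3,1,1,1,1,1,0,0,0,0,0]
Final counters=[0,1,0,1,0,2,3,0,0,0,0,0,0,1,2,0,1,1,3,1,1,1,1,1,0,0,0,0,0] -> counters[22]=1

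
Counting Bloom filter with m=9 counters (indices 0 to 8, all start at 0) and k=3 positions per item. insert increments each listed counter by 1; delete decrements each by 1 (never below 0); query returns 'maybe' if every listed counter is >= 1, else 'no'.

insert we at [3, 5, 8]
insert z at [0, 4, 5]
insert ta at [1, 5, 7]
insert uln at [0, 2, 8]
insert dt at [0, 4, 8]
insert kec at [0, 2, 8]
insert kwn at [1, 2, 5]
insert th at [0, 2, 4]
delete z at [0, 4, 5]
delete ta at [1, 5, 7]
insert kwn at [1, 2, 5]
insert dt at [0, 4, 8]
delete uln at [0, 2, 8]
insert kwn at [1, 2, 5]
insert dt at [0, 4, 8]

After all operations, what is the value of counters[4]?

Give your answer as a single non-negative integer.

Step 1: insert we at [3, 5, 8] -> counters=[0,0,0,1,0,1,0,0,1]
Step 2: insert z at [0, 4, 5] -> counters=[1,0,0,1,1,2,0,0,1]
Step 3: insert ta at [1, 5, 7] -> counters=[1,1,0,1,1,3,0,1,1]
Step 4: insert uln at [0, 2, 8] -> counters=[2,1,1,1,1,3,0,1,2]
Step 5: insert dt at [0, 4, 8] -> counters=[3,1,1,1,2,3,0,1,3]
Step 6: insert kec at [0, 2, 8] -> counters=[4,1,2,1,2,3,0,1,4]
Step 7: insert kwn at [1, 2, 5] -> counters=[4,2,3,1,2,4,0,1,4]
Step 8: insert th at [0, 2, 4] -> counters=[5,2,4,1,3,4,0,1,4]
Step 9: delete z at [0, 4, 5] -> counters=[4,2,4,1,2,3,0,1,4]
Step 10: delete ta at [1, 5, 7] -> counters=[4,1,4,1,2,2,0,0,4]
Step 11: insert kwn at [1, 2, 5] -> counters=[4,2,5,1,2,3,0,0,4]
Step 12: insert dt at [0, 4, 8] -> counters=[5,2,5,1,3,3,0,0,5]
Step 13: delete uln at [0, 2, 8] -> counters=[4,2,4,1,3,3,0,0,4]
Step 14: insert kwn at [1, 2, 5] -> counters=[4,3,5,1,3,4,0,0,4]
Step 15: insert dt at [0, 4, 8] -> counters=[5,3,5,1,4,4,0,0,5]
Final counters=[5,3,5,1,4,4,0,0,5] -> counters[4]=4

Answer: 4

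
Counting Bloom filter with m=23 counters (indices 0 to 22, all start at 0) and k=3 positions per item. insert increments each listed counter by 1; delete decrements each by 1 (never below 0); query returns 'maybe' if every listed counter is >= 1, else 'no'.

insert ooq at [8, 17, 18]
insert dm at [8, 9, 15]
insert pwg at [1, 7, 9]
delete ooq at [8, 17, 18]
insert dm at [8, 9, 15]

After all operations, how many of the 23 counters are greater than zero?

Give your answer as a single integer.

Step 1: insert ooq at [8, 17, 18] -> counters=[0,0,0,0,0,0,0,0,1,0,0,0,0,0,0,0,0,1,1,0,0,0,0]
Step 2: insert dm at [8, 9, 15] -> counters=[0,0,0,0,0,0,0,0,2,1,0,0,0,0,0,1,0,1,1,0,0,0,0]
Step 3: insert pwg at [1, 7, 9] -> counters=[0,1,0,0,0,0,0,1,2,2,0,0,0,0,0,1,0,1,1,0,0,0,0]
Step 4: delete ooq at [8, 17, 18] -> counters=[0,1,0,0,0,0,0,1,1,2,0,0,0,0,0,1,0,0,0,0,0,0,0]
Step 5: insert dm at [8, 9, 15] -> counters=[0,1,0,0,0,0,0,1,2,3,0,0,0,0,0,2,0,0,0,0,0,0,0]
Final counters=[0,1,0,0,0,0,0,1,2,3,0,0,0,0,0,2,0,0,0,0,0,0,0] -> 5 nonzero

Answer: 5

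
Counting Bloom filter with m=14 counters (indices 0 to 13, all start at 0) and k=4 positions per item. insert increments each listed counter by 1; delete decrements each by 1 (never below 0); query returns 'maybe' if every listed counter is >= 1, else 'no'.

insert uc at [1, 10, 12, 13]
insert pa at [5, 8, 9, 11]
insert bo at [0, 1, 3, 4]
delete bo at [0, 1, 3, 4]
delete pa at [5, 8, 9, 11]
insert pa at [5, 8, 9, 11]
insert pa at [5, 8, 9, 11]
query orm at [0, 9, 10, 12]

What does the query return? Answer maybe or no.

Step 1: insert uc at [1, 10, 12, 13] -> counters=[0,1,0,0,0,0,0,0,0,0,1,0,1,1]
Step 2: insert pa at [5, 8, 9, 11] -> counters=[0,1,0,0,0,1,0,0,1,1,1,1,1,1]
Step 3: insert bo at [0, 1, 3, 4] -> counters=[1,2,0,1,1,1,0,0,1,1,1,1,1,1]
Step 4: delete bo at [0, 1, 3, 4] -> counters=[0,1,0,0,0,1,0,0,1,1,1,1,1,1]
Step 5: delete pa at [5, 8, 9, 11] -> counters=[0,1,0,0,0,0,0,0,0,0,1,0,1,1]
Step 6: insert pa at [5, 8, 9, 11] -> counters=[0,1,0,0,0,1,0,0,1,1,1,1,1,1]
Step 7: insert pa at [5, 8, 9, 11] -> counters=[0,1,0,0,0,2,0,0,2,2,1,2,1,1]
Query orm: check counters[0]=0 counters[9]=2 counters[10]=1 counters[12]=1 -> no

Answer: no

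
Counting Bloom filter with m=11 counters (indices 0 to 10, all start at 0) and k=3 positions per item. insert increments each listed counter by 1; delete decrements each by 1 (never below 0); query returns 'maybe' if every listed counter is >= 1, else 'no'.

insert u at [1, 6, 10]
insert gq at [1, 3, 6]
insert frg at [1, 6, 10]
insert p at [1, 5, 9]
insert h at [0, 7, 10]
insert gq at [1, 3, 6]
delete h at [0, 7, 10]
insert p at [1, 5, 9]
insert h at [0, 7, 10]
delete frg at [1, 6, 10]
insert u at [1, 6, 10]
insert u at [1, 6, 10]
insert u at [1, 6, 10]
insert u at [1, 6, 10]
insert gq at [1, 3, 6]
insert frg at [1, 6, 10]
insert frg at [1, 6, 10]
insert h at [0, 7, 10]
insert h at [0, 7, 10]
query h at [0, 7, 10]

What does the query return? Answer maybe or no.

Answer: maybe

Derivation:
Step 1: insert u at [1, 6, 10] -> counters=[0,1,0,0,0,0,1,0,0,0,1]
Step 2: insert gq at [1, 3, 6] -> counters=[0,2,0,1,0,0,2,0,0,0,1]
Step 3: insert frg at [1, 6, 10] -> counters=[0,3,0,1,0,0,3,0,0,0,2]
Step 4: insert p at [1, 5, 9] -> counters=[0,4,0,1,0,1,3,0,0,1,2]
Step 5: insert h at [0, 7, 10] -> counters=[1,4,0,1,0,1,3,1,0,1,3]
Step 6: insert gq at [1, 3, 6] -> counters=[1,5,0,2,0,1,4,1,0,1,3]
Step 7: delete h at [0, 7, 10] -> counters=[0,5,0,2,0,1,4,0,0,1,2]
Step 8: insert p at [1, 5, 9] -> counters=[0,6,0,2,0,2,4,0,0,2,2]
Step 9: insert h at [0, 7, 10] -> counters=[1,6,0,2,0,2,4,1,0,2,3]
Step 10: delete frg at [1, 6, 10] -> counters=[1,5,0,2,0,2,3,1,0,2,2]
Step 11: insert u at [1, 6, 10] -> counters=[1,6,0,2,0,2,4,1,0,2,3]
Step 12: insert u at [1, 6, 10] -> counters=[1,7,0,2,0,2,5,1,0,2,4]
Step 13: insert u at [1, 6, 10] -> counters=[1,8,0,2,0,2,6,1,0,2,5]
Step 14: insert u at [1, 6, 10] -> counters=[1,9,0,2,0,2,7,1,0,2,6]
Step 15: insert gq at [1, 3, 6] -> counters=[1,10,0,3,0,2,8,1,0,2,6]
Step 16: insert frg at [1, 6, 10] -> counters=[1,11,0,3,0,2,9,1,0,2,7]
Step 17: insert frg at [1, 6, 10] -> counters=[1,12,0,3,0,2,10,1,0,2,8]
Step 18: insert h at [0, 7, 10] -> counters=[2,12,0,3,0,2,10,2,0,2,9]
Step 19: insert h at [0, 7, 10] -> counters=[3,12,0,3,0,2,10,3,0,2,10]
Query h: check counters[0]=3 counters[7]=3 counters[10]=10 -> maybe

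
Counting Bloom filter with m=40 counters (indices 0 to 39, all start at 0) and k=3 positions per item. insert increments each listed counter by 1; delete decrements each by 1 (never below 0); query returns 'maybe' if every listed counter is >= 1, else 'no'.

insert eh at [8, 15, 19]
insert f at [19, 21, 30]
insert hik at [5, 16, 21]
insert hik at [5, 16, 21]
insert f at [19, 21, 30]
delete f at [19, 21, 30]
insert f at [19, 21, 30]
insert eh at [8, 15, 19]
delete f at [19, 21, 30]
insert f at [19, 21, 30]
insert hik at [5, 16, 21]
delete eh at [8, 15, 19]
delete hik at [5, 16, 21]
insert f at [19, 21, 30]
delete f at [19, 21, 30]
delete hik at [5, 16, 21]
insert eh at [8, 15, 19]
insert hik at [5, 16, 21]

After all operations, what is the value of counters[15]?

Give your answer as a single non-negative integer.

Step 1: insert eh at [8, 15, 19] -> counters=[0,0,0,0,0,0,0,0,1,0,0,0,0,0,0,1,0,0,0,1,0,0,0,0,0,0,0,0,0,0,0,0,0,0,0,0,0,0,0,0]
Step 2: insert f at [19, 21, 30] -> counters=[0,0,0,0,0,0,0,0,1,0,0,0,0,0,0,1,0,0,0,2,0,1,0,0,0,0,0,0,0,0,1,0,0,0,0,0,0,0,0,0]
Step 3: insert hik at [5, 16, 21] -> counters=[0,0,0,0,0,1,0,0,1,0,0,0,0,0,0,1,1,0,0,2,0,2,0,0,0,0,0,0,0,0,1,0,0,0,0,0,0,0,0,0]
Step 4: insert hik at [5, 16, 21] -> counters=[0,0,0,0,0,2,0,0,1,0,0,0,0,0,0,1,2,0,0,2,0,3,0,0,0,0,0,0,0,0,1,0,0,0,0,0,0,0,0,0]
Step 5: insert f at [19, 21, 30] -> counters=[0,0,0,0,0,2,0,0,1,0,0,0,0,0,0,1,2,0,0,3,0,4,0,0,0,0,0,0,0,0,2,0,0,0,0,0,0,0,0,0]
Step 6: delete f at [19, 21, 30] -> counters=[0,0,0,0,0,2,0,0,1,0,0,0,0,0,0,1,2,0,0,2,0,3,0,0,0,0,0,0,0,0,1,0,0,0,0,0,0,0,0,0]
Step 7: insert f at [19, 21, 30] -> counters=[0,0,0,0,0,2,0,0,1,0,0,0,0,0,0,1,2,0,0,3,0,4,0,0,0,0,0,0,0,0,2,0,0,0,0,0,0,0,0,0]
Step 8: insert eh at [8, 15, 19] -> counters=[0,0,0,0,0,2,0,0,2,0,0,0,0,0,0,2,2,0,0,4,0,4,0,0,0,0,0,0,0,0,2,0,0,0,0,0,0,0,0,0]
Step 9: delete f at [19, 21, 30] -> counters=[0,0,0,0,0,2,0,0,2,0,0,0,0,0,0,2,2,0,0,3,0,3,0,0,0,0,0,0,0,0,1,0,0,0,0,0,0,0,0,0]
Step 10: insert f at [19, 21, 30] -> counters=[0,0,0,0,0,2,0,0,2,0,0,0,0,0,0,2,2,0,0,4,0,4,0,0,0,0,0,0,0,0,2,0,0,0,0,0,0,0,0,0]
Step 11: insert hik at [5, 16, 21] -> counters=[0,0,0,0,0,3,0,0,2,0,0,0,0,0,0,2,3,0,0,4,0,5,0,0,0,0,0,0,0,0,2,0,0,0,0,0,0,0,0,0]
Step 12: delete eh at [8, 15, 19] -> counters=[0,0,0,0,0,3,0,0,1,0,0,0,0,0,0,1,3,0,0,3,0,5,0,0,0,0,0,0,0,0,2,0,0,0,0,0,0,0,0,0]
Step 13: delete hik at [5, 16, 21] -> counters=[0,0,0,0,0,2,0,0,1,0,0,0,0,0,0,1,2,0,0,3,0,4,0,0,0,0,0,0,0,0,2,0,0,0,0,0,0,0,0,0]
Step 14: insert f at [19, 21, 30] -> counters=[0,0,0,0,0,2,0,0,1,0,0,0,0,0,0,1,2,0,0,4,0,5,0,0,0,0,0,0,0,0,3,0,0,0,0,0,0,0,0,0]
Step 15: delete f at [19, 21, 30] -> counters=[0,0,0,0,0,2,0,0,1,0,0,0,0,0,0,1,2,0,0,3,0,4,0,0,0,0,0,0,0,0,2,0,0,0,0,0,0,0,0,0]
Step 16: delete hik at [5, 16, 21] -> counters=[0,0,0,0,0,1,0,0,1,0,0,0,0,0,0,1,1,0,0,3,0,3,0,0,0,0,0,0,0,0,2,0,0,0,0,0,0,0,0,0]
Step 17: insert eh at [8, 15, 19] -> counters=[0,0,0,0,0,1,0,0,2,0,0,0,0,0,0,2,1,0,0,4,0,3,0,0,0,0,0,0,0,0,2,0,0,0,0,0,0,0,0,0]
Step 18: insert hik at [5, 16, 21] -> counters=[0,0,0,0,0,2,0,0,2,0,0,0,0,0,0,2,2,0,0,4,0,4,0,0,0,0,0,0,0,0,2,0,0,0,0,0,0,0,0,0]
Final counters=[0,0,0,0,0,2,0,0,2,0,0,0,0,0,0,2,2,0,0,4,0,4,0,0,0,0,0,0,0,0,2,0,0,0,0,0,0,0,0,0] -> counters[15]=2

Answer: 2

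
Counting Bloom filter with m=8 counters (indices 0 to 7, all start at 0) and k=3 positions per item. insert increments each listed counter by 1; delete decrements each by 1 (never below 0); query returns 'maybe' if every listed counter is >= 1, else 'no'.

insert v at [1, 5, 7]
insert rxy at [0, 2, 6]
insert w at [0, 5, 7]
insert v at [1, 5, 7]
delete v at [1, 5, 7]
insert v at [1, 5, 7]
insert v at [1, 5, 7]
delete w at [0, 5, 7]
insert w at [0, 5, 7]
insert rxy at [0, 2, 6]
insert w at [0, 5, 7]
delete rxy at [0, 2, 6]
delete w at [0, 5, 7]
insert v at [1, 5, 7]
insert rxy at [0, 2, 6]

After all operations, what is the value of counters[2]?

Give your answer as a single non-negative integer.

Step 1: insert v at [1, 5, 7] -> counters=[0,1,0,0,0,1,0,1]
Step 2: insert rxy at [0, 2, 6] -> counters=[1,1,1,0,0,1,1,1]
Step 3: insert w at [0, 5, 7] -> counters=[2,1,1,0,0,2,1,2]
Step 4: insert v at [1, 5, 7] -> counters=[2,2,1,0,0,3,1,3]
Step 5: delete v at [1, 5, 7] -> counters=[2,1,1,0,0,2,1,2]
Step 6: insert v at [1, 5, 7] -> counters=[2,2,1,0,0,3,1,3]
Step 7: insert v at [1, 5, 7] -> counters=[2,3,1,0,0,4,1,4]
Step 8: delete w at [0, 5, 7] -> counters=[1,3,1,0,0,3,1,3]
Step 9: insert w at [0, 5, 7] -> counters=[2,3,1,0,0,4,1,4]
Step 10: insert rxy at [0, 2, 6] -> counters=[3,3,2,0,0,4,2,4]
Step 11: insert w at [0, 5, 7] -> counters=[4,3,2,0,0,5,2,5]
Step 12: delete rxy at [0, 2, 6] -> counters=[3,3,1,0,0,5,1,5]
Step 13: delete w at [0, 5, 7] -> counters=[2,3,1,0,0,4,1,4]
Step 14: insert v at [1, 5, 7] -> counters=[2,4,1,0,0,5,1,5]
Step 15: insert rxy at [0, 2, 6] -> counters=[3,4,2,0,0,5,2,5]
Final counters=[3,4,2,0,0,5,2,5] -> counters[2]=2

Answer: 2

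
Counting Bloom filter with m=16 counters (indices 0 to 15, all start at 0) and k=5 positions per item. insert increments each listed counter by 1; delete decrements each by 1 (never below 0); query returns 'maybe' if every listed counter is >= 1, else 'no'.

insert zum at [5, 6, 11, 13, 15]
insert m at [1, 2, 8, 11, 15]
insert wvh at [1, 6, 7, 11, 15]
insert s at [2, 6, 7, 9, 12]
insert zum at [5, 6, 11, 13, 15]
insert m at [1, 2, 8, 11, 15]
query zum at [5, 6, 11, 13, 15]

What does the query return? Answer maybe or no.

Answer: maybe

Derivation:
Step 1: insert zum at [5, 6, 11, 13, 15] -> counters=[0,0,0,0,0,1,1,0,0,0,0,1,0,1,0,1]
Step 2: insert m at [1, 2, 8, 11, 15] -> counters=[0,1,1,0,0,1,1,0,1,0,0,2,0,1,0,2]
Step 3: insert wvh at [1, 6, 7, 11, 15] -> counters=[0,2,1,0,0,1,2,1,1,0,0,3,0,1,0,3]
Step 4: insert s at [2, 6, 7, 9, 12] -> counters=[0,2,2,0,0,1,3,2,1,1,0,3,1,1,0,3]
Step 5: insert zum at [5, 6, 11, 13, 15] -> counters=[0,2,2,0,0,2,4,2,1,1,0,4,1,2,0,4]
Step 6: insert m at [1, 2, 8, 11, 15] -> counters=[0,3,3,0,0,2,4,2,2,1,0,5,1,2,0,5]
Query zum: check counters[5]=2 counters[6]=4 counters[11]=5 counters[13]=2 counters[15]=5 -> maybe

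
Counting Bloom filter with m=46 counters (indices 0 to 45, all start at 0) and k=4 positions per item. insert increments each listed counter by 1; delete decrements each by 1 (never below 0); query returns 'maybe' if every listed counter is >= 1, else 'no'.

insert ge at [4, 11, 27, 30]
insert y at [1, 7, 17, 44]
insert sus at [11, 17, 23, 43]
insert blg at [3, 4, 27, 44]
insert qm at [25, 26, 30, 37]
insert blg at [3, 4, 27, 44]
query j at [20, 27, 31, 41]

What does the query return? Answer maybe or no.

Answer: no

Derivation:
Step 1: insert ge at [4, 11, 27, 30] -> counters=[0,0,0,0,1,0,0,0,0,0,0,1,0,0,0,0,0,0,0,0,0,0,0,0,0,0,0,1,0,0,1,0,0,0,0,0,0,0,0,0,0,0,0,0,0,0]
Step 2: insert y at [1, 7, 17, 44] -> counters=[0,1,0,0,1,0,0,1,0,0,0,1,0,0,0,0,0,1,0,0,0,0,0,0,0,0,0,1,0,0,1,0,0,0,0,0,0,0,0,0,0,0,0,0,1,0]
Step 3: insert sus at [11, 17, 23, 43] -> counters=[0,1,0,0,1,0,0,1,0,0,0,2,0,0,0,0,0,2,0,0,0,0,0,1,0,0,0,1,0,0,1,0,0,0,0,0,0,0,0,0,0,0,0,1,1,0]
Step 4: insert blg at [3, 4, 27, 44] -> counters=[0,1,0,1,2,0,0,1,0,0,0,2,0,0,0,0,0,2,0,0,0,0,0,1,0,0,0,2,0,0,1,0,0,0,0,0,0,0,0,0,0,0,0,1,2,0]
Step 5: insert qm at [25, 26, 30, 37] -> counters=[0,1,0,1,2,0,0,1,0,0,0,2,0,0,0,0,0,2,0,0,0,0,0,1,0,1,1,2,0,0,2,0,0,0,0,0,0,1,0,0,0,0,0,1,2,0]
Step 6: insert blg at [3, 4, 27, 44] -> counters=[0,1,0,2,3,0,0,1,0,0,0,2,0,0,0,0,0,2,0,0,0,0,0,1,0,1,1,3,0,0,2,0,0,0,0,0,0,1,0,0,0,0,0,1,3,0]
Query j: check counters[20]=0 counters[27]=3 counters[31]=0 counters[41]=0 -> no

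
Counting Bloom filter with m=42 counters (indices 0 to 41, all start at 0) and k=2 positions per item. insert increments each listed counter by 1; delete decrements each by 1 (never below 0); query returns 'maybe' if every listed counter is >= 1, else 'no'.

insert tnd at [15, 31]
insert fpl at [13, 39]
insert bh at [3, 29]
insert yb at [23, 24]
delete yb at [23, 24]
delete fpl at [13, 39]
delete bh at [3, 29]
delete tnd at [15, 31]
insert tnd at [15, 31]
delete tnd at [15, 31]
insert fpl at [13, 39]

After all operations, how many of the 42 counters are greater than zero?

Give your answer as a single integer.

Answer: 2

Derivation:
Step 1: insert tnd at [15, 31] -> counters=[0,0,0,0,0,0,0,0,0,0,0,0,0,0,0,1,0,0,0,0,0,0,0,0,0,0,0,0,0,0,0,1,0,0,0,0,0,0,0,0,0,0]
Step 2: insert fpl at [13, 39] -> counters=[0,0,0,0,0,0,0,0,0,0,0,0,0,1,0,1,0,0,0,0,0,0,0,0,0,0,0,0,0,0,0,1,0,0,0,0,0,0,0,1,0,0]
Step 3: insert bh at [3, 29] -> counters=[0,0,0,1,0,0,0,0,0,0,0,0,0,1,0,1,0,0,0,0,0,0,0,0,0,0,0,0,0,1,0,1,0,0,0,0,0,0,0,1,0,0]
Step 4: insert yb at [23, 24] -> counters=[0,0,0,1,0,0,0,0,0,0,0,0,0,1,0,1,0,0,0,0,0,0,0,1,1,0,0,0,0,1,0,1,0,0,0,0,0,0,0,1,0,0]
Step 5: delete yb at [23, 24] -> counters=[0,0,0,1,0,0,0,0,0,0,0,0,0,1,0,1,0,0,0,0,0,0,0,0,0,0,0,0,0,1,0,1,0,0,0,0,0,0,0,1,0,0]
Step 6: delete fpl at [13, 39] -> counters=[0,0,0,1,0,0,0,0,0,0,0,0,0,0,0,1,0,0,0,0,0,0,0,0,0,0,0,0,0,1,0,1,0,0,0,0,0,0,0,0,0,0]
Step 7: delete bh at [3, 29] -> counters=[0,0,0,0,0,0,0,0,0,0,0,0,0,0,0,1,0,0,0,0,0,0,0,0,0,0,0,0,0,0,0,1,0,0,0,0,0,0,0,0,0,0]
Step 8: delete tnd at [15, 31] -> counters=[0,0,0,0,0,0,0,0,0,0,0,0,0,0,0,0,0,0,0,0,0,0,0,0,0,0,0,0,0,0,0,0,0,0,0,0,0,0,0,0,0,0]
Step 9: insert tnd at [15, 31] -> counters=[0,0,0,0,0,0,0,0,0,0,0,0,0,0,0,1,0,0,0,0,0,0,0,0,0,0,0,0,0,0,0,1,0,0,0,0,0,0,0,0,0,0]
Step 10: delete tnd at [15, 31] -> counters=[0,0,0,0,0,0,0,0,0,0,0,0,0,0,0,0,0,0,0,0,0,0,0,0,0,0,0,0,0,0,0,0,0,0,0,0,0,0,0,0,0,0]
Step 11: insert fpl at [13, 39] -> counters=[0,0,0,0,0,0,0,0,0,0,0,0,0,1,0,0,0,0,0,0,0,0,0,0,0,0,0,0,0,0,0,0,0,0,0,0,0,0,0,1,0,0]
Final counters=[0,0,0,0,0,0,0,0,0,0,0,0,0,1,0,0,0,0,0,0,0,0,0,0,0,0,0,0,0,0,0,0,0,0,0,0,0,0,0,1,0,0] -> 2 nonzero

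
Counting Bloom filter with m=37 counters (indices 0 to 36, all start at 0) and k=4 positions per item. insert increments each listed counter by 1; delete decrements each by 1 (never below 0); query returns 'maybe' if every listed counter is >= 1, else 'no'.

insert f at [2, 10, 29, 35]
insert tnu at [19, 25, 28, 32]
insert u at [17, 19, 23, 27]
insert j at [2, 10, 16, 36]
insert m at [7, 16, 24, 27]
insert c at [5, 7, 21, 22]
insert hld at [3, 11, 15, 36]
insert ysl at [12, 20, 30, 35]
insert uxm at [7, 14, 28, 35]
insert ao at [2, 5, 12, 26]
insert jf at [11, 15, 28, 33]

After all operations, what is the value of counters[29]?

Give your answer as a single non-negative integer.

Answer: 1

Derivation:
Step 1: insert f at [2, 10, 29, 35] -> counters=[0,0,1,0,0,0,0,0,0,0,1,0,0,0,0,0,0,0,0,0,0,0,0,0,0,0,0,0,0,1,0,0,0,0,0,1,0]
Step 2: insert tnu at [19, 25, 28, 32] -> counters=[0,0,1,0,0,0,0,0,0,0,1,0,0,0,0,0,0,0,0,1,0,0,0,0,0,1,0,0,1,1,0,0,1,0,0,1,0]
Step 3: insert u at [17, 19, 23, 27] -> counters=[0,0,1,0,0,0,0,0,0,0,1,0,0,0,0,0,0,1,0,2,0,0,0,1,0,1,0,1,1,1,0,0,1,0,0,1,0]
Step 4: insert j at [2, 10, 16, 36] -> counters=[0,0,2,0,0,0,0,0,0,0,2,0,0,0,0,0,1,1,0,2,0,0,0,1,0,1,0,1,1,1,0,0,1,0,0,1,1]
Step 5: insert m at [7, 16, 24, 27] -> counters=[0,0,2,0,0,0,0,1,0,0,2,0,0,0,0,0,2,1,0,2,0,0,0,1,1,1,0,2,1,1,0,0,1,0,0,1,1]
Step 6: insert c at [5, 7, 21, 22] -> counters=[0,0,2,0,0,1,0,2,0,0,2,0,0,0,0,0,2,1,0,2,0,1,1,1,1,1,0,2,1,1,0,0,1,0,0,1,1]
Step 7: insert hld at [3, 11, 15, 36] -> counters=[0,0,2,1,0,1,0,2,0,0,2,1,0,0,0,1,2,1,0,2,0,1,1,1,1,1,0,2,1,1,0,0,1,0,0,1,2]
Step 8: insert ysl at [12, 20, 30, 35] -> counters=[0,0,2,1,0,1,0,2,0,0,2,1,1,0,0,1,2,1,0,2,1,1,1,1,1,1,0,2,1,1,1,0,1,0,0,2,2]
Step 9: insert uxm at [7, 14, 28, 35] -> counters=[0,0,2,1,0,1,0,3,0,0,2,1,1,0,1,1,2,1,0,2,1,1,1,1,1,1,0,2,2,1,1,0,1,0,0,3,2]
Step 10: insert ao at [2, 5, 12, 26] -> counters=[0,0,3,1,0,2,0,3,0,0,2,1,2,0,1,1,2,1,0,2,1,1,1,1,1,1,1,2,2,1,1,0,1,0,0,3,2]
Step 11: insert jf at [11, 15, 28, 33] -> counters=[0,0,3,1,0,2,0,3,0,0,2,2,2,0,1,2,2,1,0,2,1,1,1,1,1,1,1,2,3,1,1,0,1,1,0,3,2]
Final counters=[0,0,3,1,0,2,0,3,0,0,2,2,2,0,1,2,2,1,0,2,1,1,1,1,1,1,1,2,3,1,1,0,1,1,0,3,2] -> counters[29]=1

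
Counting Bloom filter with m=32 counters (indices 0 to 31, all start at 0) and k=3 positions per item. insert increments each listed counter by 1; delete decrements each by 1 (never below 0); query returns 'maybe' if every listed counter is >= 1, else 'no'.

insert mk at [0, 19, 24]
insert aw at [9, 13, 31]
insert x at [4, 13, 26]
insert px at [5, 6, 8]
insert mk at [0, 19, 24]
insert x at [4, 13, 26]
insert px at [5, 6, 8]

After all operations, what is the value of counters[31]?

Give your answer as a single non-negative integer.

Step 1: insert mk at [0, 19, 24] -> counters=[1,0,0,0,0,0,0,0,0,0,0,0,0,0,0,0,0,0,0,1,0,0,0,0,1,0,0,0,0,0,0,0]
Step 2: insert aw at [9, 13, 31] -> counters=[1,0,0,0,0,0,0,0,0,1,0,0,0,1,0,0,0,0,0,1,0,0,0,0,1,0,0,0,0,0,0,1]
Step 3: insert x at [4, 13, 26] -> counters=[1,0,0,0,1,0,0,0,0,1,0,0,0,2,0,0,0,0,0,1,0,0,0,0,1,0,1,0,0,0,0,1]
Step 4: insert px at [5, 6, 8] -> counters=[1,0,0,0,1,1,1,0,1,1,0,0,0,2,0,0,0,0,0,1,0,0,0,0,1,0,1,0,0,0,0,1]
Step 5: insert mk at [0, 19, 24] -> counters=[2,0,0,0,1,1,1,0,1,1,0,0,0,2,0,0,0,0,0,2,0,0,0,0,2,0,1,0,0,0,0,1]
Step 6: insert x at [4, 13, 26] -> counters=[2,0,0,0,2,1,1,0,1,1,0,0,0,3,0,0,0,0,0,2,0,0,0,0,2,0,2,0,0,0,0,1]
Step 7: insert px at [5, 6, 8] -> counters=[2,0,0,0,2,2,2,0,2,1,0,0,0,3,0,0,0,0,0,2,0,0,0,0,2,0,2,0,0,0,0,1]
Final counters=[2,0,0,0,2,2,2,0,2,1,0,0,0,3,0,0,0,0,0,2,0,0,0,0,2,0,2,0,0,0,0,1] -> counters[31]=1

Answer: 1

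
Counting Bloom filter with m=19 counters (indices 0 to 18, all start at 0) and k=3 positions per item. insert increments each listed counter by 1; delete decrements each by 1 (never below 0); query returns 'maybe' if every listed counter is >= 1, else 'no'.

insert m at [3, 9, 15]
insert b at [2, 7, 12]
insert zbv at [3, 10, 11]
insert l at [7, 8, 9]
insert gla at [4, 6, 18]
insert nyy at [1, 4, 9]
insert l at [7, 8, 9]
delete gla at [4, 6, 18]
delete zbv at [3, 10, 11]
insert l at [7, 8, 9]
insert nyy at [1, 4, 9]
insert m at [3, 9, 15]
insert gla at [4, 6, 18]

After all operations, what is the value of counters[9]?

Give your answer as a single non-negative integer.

Answer: 7

Derivation:
Step 1: insert m at [3, 9, 15] -> counters=[0,0,0,1,0,0,0,0,0,1,0,0,0,0,0,1,0,0,0]
Step 2: insert b at [2, 7, 12] -> counters=[0,0,1,1,0,0,0,1,0,1,0,0,1,0,0,1,0,0,0]
Step 3: insert zbv at [3, 10, 11] -> counters=[0,0,1,2,0,0,0,1,0,1,1,1,1,0,0,1,0,0,0]
Step 4: insert l at [7, 8, 9] -> counters=[0,0,1,2,0,0,0,2,1,2,1,1,1,0,0,1,0,0,0]
Step 5: insert gla at [4, 6, 18] -> counters=[0,0,1,2,1,0,1,2,1,2,1,1,1,0,0,1,0,0,1]
Step 6: insert nyy at [1, 4, 9] -> counters=[0,1,1,2,2,0,1,2,1,3,1,1,1,0,0,1,0,0,1]
Step 7: insert l at [7, 8, 9] -> counters=[0,1,1,2,2,0,1,3,2,4,1,1,1,0,0,1,0,0,1]
Step 8: delete gla at [4, 6, 18] -> counters=[0,1,1,2,1,0,0,3,2,4,1,1,1,0,0,1,0,0,0]
Step 9: delete zbv at [3, 10, 11] -> counters=[0,1,1,1,1,0,0,3,2,4,0,0,1,0,0,1,0,0,0]
Step 10: insert l at [7, 8, 9] -> counters=[0,1,1,1,1,0,0,4,3,5,0,0,1,0,0,1,0,0,0]
Step 11: insert nyy at [1, 4, 9] -> counters=[0,2,1,1,2,0,0,4,3,6,0,0,1,0,0,1,0,0,0]
Step 12: insert m at [3, 9, 15] -> counters=[0,2,1,2,2,0,0,4,3,7,0,0,1,0,0,2,0,0,0]
Step 13: insert gla at [4, 6, 18] -> counters=[0,2,1,2,3,0,1,4,3,7,0,0,1,0,0,2,0,0,1]
Final counters=[0,2,1,2,3,0,1,4,3,7,0,0,1,0,0,2,0,0,1] -> counters[9]=7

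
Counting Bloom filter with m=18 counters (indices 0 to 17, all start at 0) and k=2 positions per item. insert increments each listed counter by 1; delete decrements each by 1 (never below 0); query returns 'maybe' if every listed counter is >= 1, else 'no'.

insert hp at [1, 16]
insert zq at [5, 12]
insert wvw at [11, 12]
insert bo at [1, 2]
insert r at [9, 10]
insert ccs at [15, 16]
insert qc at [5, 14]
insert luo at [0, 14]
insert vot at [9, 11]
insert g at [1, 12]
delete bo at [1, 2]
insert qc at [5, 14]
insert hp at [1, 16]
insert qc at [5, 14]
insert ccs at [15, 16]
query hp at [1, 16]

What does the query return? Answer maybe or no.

Answer: maybe

Derivation:
Step 1: insert hp at [1, 16] -> counters=[0,1,0,0,0,0,0,0,0,0,0,0,0,0,0,0,1,0]
Step 2: insert zq at [5, 12] -> counters=[0,1,0,0,0,1,0,0,0,0,0,0,1,0,0,0,1,0]
Step 3: insert wvw at [11, 12] -> counters=[0,1,0,0,0,1,0,0,0,0,0,1,2,0,0,0,1,0]
Step 4: insert bo at [1, 2] -> counters=[0,2,1,0,0,1,0,0,0,0,0,1,2,0,0,0,1,0]
Step 5: insert r at [9, 10] -> counters=[0,2,1,0,0,1,0,0,0,1,1,1,2,0,0,0,1,0]
Step 6: insert ccs at [15, 16] -> counters=[0,2,1,0,0,1,0,0,0,1,1,1,2,0,0,1,2,0]
Step 7: insert qc at [5, 14] -> counters=[0,2,1,0,0,2,0,0,0,1,1,1,2,0,1,1,2,0]
Step 8: insert luo at [0, 14] -> counters=[1,2,1,0,0,2,0,0,0,1,1,1,2,0,2,1,2,0]
Step 9: insert vot at [9, 11] -> counters=[1,2,1,0,0,2,0,0,0,2,1,2,2,0,2,1,2,0]
Step 10: insert g at [1, 12] -> counters=[1,3,1,0,0,2,0,0,0,2,1,2,3,0,2,1,2,0]
Step 11: delete bo at [1, 2] -> counters=[1,2,0,0,0,2,0,0,0,2,1,2,3,0,2,1,2,0]
Step 12: insert qc at [5, 14] -> counters=[1,2,0,0,0,3,0,0,0,2,1,2,3,0,3,1,2,0]
Step 13: insert hp at [1, 16] -> counters=[1,3,0,0,0,3,0,0,0,2,1,2,3,0,3,1,3,0]
Step 14: insert qc at [5, 14] -> counters=[1,3,0,0,0,4,0,0,0,2,1,2,3,0,4,1,3,0]
Step 15: insert ccs at [15, 16] -> counters=[1,3,0,0,0,4,0,0,0,2,1,2,3,0,4,2,4,0]
Query hp: check counters[1]=3 counters[16]=4 -> maybe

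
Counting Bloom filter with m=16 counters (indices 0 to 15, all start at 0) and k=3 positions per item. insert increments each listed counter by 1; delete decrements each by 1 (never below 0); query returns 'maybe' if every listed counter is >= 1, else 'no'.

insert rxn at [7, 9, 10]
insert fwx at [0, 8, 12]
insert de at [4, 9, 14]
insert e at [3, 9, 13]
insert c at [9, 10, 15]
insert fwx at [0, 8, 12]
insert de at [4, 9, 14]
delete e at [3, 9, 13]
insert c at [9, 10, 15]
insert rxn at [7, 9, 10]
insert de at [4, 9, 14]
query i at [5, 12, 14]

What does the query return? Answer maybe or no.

Step 1: insert rxn at [7, 9, 10] -> counters=[0,0,0,0,0,0,0,1,0,1,1,0,0,0,0,0]
Step 2: insert fwx at [0, 8, 12] -> counters=[1,0,0,0,0,0,0,1,1,1,1,0,1,0,0,0]
Step 3: insert de at [4, 9, 14] -> counters=[1,0,0,0,1,0,0,1,1,2,1,0,1,0,1,0]
Step 4: insert e at [3, 9, 13] -> counters=[1,0,0,1,1,0,0,1,1,3,1,0,1,1,1,0]
Step 5: insert c at [9, 10, 15] -> counters=[1,0,0,1,1,0,0,1,1,4,2,0,1,1,1,1]
Step 6: insert fwx at [0, 8, 12] -> counters=[2,0,0,1,1,0,0,1,2,4,2,0,2,1,1,1]
Step 7: insert de at [4, 9, 14] -> counters=[2,0,0,1,2,0,0,1,2,5,2,0,2,1,2,1]
Step 8: delete e at [3, 9, 13] -> counters=[2,0,0,0,2,0,0,1,2,4,2,0,2,0,2,1]
Step 9: insert c at [9, 10, 15] -> counters=[2,0,0,0,2,0,0,1,2,5,3,0,2,0,2,2]
Step 10: insert rxn at [7, 9, 10] -> counters=[2,0,0,0,2,0,0,2,2,6,4,0,2,0,2,2]
Step 11: insert de at [4, 9, 14] -> counters=[2,0,0,0,3,0,0,2,2,7,4,0,2,0,3,2]
Query i: check counters[5]=0 counters[12]=2 counters[14]=3 -> no

Answer: no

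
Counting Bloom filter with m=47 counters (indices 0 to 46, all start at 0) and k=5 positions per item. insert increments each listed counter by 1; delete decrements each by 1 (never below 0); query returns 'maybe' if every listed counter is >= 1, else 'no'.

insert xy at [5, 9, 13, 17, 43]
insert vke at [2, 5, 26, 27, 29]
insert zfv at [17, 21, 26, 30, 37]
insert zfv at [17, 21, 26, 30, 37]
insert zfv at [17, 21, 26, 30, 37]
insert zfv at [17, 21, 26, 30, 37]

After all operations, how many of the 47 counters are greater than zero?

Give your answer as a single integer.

Step 1: insert xy at [5, 9, 13, 17, 43] -> counters=[0,0,0,0,0,1,0,0,0,1,0,0,0,1,0,0,0,1,0,0,0,0,0,0,0,0,0,0,0,0,0,0,0,0,0,0,0,0,0,0,0,0,0,1,0,0,0]
Step 2: insert vke at [2, 5, 26, 27, 29] -> counters=[0,0,1,0,0,2,0,0,0,1,0,0,0,1,0,0,0,1,0,0,0,0,0,0,0,0,1,1,0,1,0,0,0,0,0,0,0,0,0,0,0,0,0,1,0,0,0]
Step 3: insert zfv at [17, 21, 26, 30, 37] -> counters=[0,0,1,0,0,2,0,0,0,1,0,0,0,1,0,0,0,2,0,0,0,1,0,0,0,0,2,1,0,1,1,0,0,0,0,0,0,1,0,0,0,0,0,1,0,0,0]
Step 4: insert zfv at [17, 21, 26, 30, 37] -> counters=[0,0,1,0,0,2,0,0,0,1,0,0,0,1,0,0,0,3,0,0,0,2,0,0,0,0,3,1,0,1,2,0,0,0,0,0,0,2,0,0,0,0,0,1,0,0,0]
Step 5: insert zfv at [17, 21, 26, 30, 37] -> counters=[0,0,1,0,0,2,0,0,0,1,0,0,0,1,0,0,0,4,0,0,0,3,0,0,0,0,4,1,0,1,3,0,0,0,0,0,0,3,0,0,0,0,0,1,0,0,0]
Step 6: insert zfv at [17, 21, 26, 30, 37] -> counters=[0,0,1,0,0,2,0,0,0,1,0,0,0,1,0,0,0,5,0,0,0,4,0,0,0,0,5,1,0,1,4,0,0,0,0,0,0,4,0,0,0,0,0,1,0,0,0]
Final counters=[0,0,1,0,0,2,0,0,0,1,0,0,0,1,0,0,0,5,0,0,0,4,0,0,0,0,5,1,0,1,4,0,0,0,0,0,0,4,0,0,0,0,0,1,0,0,0] -> 12 nonzero

Answer: 12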